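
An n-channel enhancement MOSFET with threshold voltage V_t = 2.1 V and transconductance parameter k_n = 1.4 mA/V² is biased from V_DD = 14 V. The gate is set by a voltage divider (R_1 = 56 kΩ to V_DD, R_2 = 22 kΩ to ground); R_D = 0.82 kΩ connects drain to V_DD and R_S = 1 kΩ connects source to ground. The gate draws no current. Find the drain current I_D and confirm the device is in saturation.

I_D ≈ 0.79 mA

V_G = V_DD·R_2/(R_1+R_2) = 14×22/78 = 3.95 V.
Assume saturation: I_D = (k_n/2)(V_GS − V_t)² with V_GS = V_G − I_D·R_S = 3.95 − 1·I_D.
Substituting gives 0.7·I_D² − 3.59·I_D + 2.39 = 0, with roots I_D = 0.788 or 4.34 mA.
The root I_D = 4.34 mA gives V_GS = -0.389 V ≤ V_t, so take I_D = 0.788 mA.
Then V_GS = 3.16 V and V_DS = V_DD − I_D(R_D+R_S) = 14 − 0.788×1.82 = 12.6 V.
Saturation requires V_DS ≥ V_GS − V_t = 1.06 V; 12.6 ≥ 1.06 ✓.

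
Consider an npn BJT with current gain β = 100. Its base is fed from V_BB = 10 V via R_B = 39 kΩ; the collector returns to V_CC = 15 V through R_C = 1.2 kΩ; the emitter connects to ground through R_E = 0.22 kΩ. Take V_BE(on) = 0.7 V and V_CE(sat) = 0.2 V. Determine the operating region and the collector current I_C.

saturation; I_C ≈ 10 mA

Assume active: I_B = (10 − 0.7)/(39 + 101×0.22) = 0.152 mA, I_C = β·I_B = 15.2 mA.
Then V_CE = 15 − 15.2×1.2 − 15.3×0.22 = -6.6 V < 0.2 V — the active assumption fails.
Re-solve with V_CE = 0.2 V. KCL at the emitter: V_E/R_E = (V_BB−0.7−V_E)/R_B + (V_CC−0.2−V_E)/R_C, giving V_E = 2.33 V.
I_C = (V_CC − 0.2 − V_E)/R_C = (14.8 − 2.33)/1.2 = 10.4 mA.
Check: I_B = (9.3 − 2.33)/39 = 0.179 mA, and β·I_B = 17.9 mA > I_C, confirming saturation.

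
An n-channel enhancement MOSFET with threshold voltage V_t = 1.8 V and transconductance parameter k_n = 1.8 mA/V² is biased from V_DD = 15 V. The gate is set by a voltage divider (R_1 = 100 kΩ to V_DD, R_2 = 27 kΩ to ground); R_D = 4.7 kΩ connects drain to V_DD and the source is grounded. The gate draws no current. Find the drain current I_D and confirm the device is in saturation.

I_D ≈ 1.7 mA

V_G = V_DD·R_2/(R_1+R_2) = 15×27/127 = 3.19 V. With the source grounded, V_GS = V_G = 3.19 V.
Assume saturation: I_D = (k_n/2)(V_GS − V_t)² = (1.8/2)×(3.19 − 1.8)² = 0.9×1.39² = 1.74 mA.
V_DS = V_DD − I_D·R_D = 15 − 1.74×4.7 = 6.84 V.
Saturation requires V_DS ≥ V_GS − V_t = 1.39 V; 6.84 ≥ 1.39 ✓.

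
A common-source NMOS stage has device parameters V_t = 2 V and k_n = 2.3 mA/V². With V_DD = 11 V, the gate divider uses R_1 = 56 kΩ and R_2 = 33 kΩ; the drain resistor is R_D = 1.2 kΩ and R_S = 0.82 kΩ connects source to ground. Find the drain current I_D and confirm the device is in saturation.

V_G = V_DD·R_2/(R_1+R_2) = 11×33/89 = 4.08 V.
Assume saturation: I_D = (k_n/2)(V_GS − V_t)² with V_GS = V_G − I_D·R_S = 4.08 − 0.82·I_D.
Substituting gives 0.773·I_D² − 4.92·I_D + 4.97 = 0, with roots I_D = 1.26 or 5.1 mA.
The root I_D = 5.1 mA gives V_GS = -0.107 V ≤ V_t, so take I_D = 1.26 mA.
Then V_GS = 3.05 V and V_DS = V_DD − I_D(R_D+R_S) = 11 − 1.26×2.02 = 8.46 V.
Saturation requires V_DS ≥ V_GS − V_t = 1.05 V; 8.46 ≥ 1.05 ✓.

I_D ≈ 1.3 mA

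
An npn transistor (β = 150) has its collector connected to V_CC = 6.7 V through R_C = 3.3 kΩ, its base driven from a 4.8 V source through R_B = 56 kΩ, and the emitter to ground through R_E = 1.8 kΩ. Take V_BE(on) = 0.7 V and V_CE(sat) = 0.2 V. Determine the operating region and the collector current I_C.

Assume active: I_B = (4.8 − 0.7)/(56 + 151×1.8) = 0.0125 mA, I_C = β·I_B = 1.88 mA.
Then V_CE = 6.7 − 1.88×3.3 − 1.89×1.8 = -2.89 V < 0.2 V — the active assumption fails.
Re-solve with V_CE = 0.2 V. KCL at the emitter: V_E/R_E = (V_BB−0.7−V_E)/R_B + (V_CC−0.2−V_E)/R_C, giving V_E = 2.33 V.
I_C = (V_CC − 0.2 − V_E)/R_C = (6.5 − 2.33)/3.3 = 1.26 mA.
Check: I_B = (4.1 − 2.33)/56 = 0.0316 mA, and β·I_B = 4.74 mA > I_C, confirming saturation.

saturation; I_C ≈ 1.3 mA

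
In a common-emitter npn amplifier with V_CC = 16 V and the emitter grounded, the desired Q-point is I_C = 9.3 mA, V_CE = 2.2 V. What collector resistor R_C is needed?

Collector loop: V_CC = I_C·R_C + V_CE.
R_C = (V_CC − V_CE)/I_C = (16 − 2.2)/9.3 = 1.48 kΩ.

R_C ≈ 1.5 kΩ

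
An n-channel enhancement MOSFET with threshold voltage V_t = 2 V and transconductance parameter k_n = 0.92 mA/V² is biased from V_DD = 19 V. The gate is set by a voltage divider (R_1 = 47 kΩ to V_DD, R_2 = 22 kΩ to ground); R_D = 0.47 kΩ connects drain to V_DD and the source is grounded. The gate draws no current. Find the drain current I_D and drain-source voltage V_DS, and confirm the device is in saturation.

I_D ≈ 7.6 mA, V_DS ≈ 15 V

V_G = V_DD·R_2/(R_1+R_2) = 19×22/69 = 6.06 V. With the source grounded, V_GS = V_G = 6.06 V.
Assume saturation: I_D = (k_n/2)(V_GS − V_t)² = (0.92/2)×(6.06 − 2)² = 0.46×4.06² = 7.57 mA.
V_DS = V_DD − I_D·R_D = 19 − 7.57×0.47 = 15.4 V.
Saturation requires V_DS ≥ V_GS − V_t = 4.06 V; 15.4 ≥ 4.06 ✓.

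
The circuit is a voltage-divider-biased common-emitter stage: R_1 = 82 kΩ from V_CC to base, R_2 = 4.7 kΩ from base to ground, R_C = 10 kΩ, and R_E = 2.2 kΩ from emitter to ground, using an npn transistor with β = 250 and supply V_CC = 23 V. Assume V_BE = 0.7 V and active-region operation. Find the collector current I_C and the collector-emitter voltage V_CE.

I_C ≈ 0.25 mA, V_CE ≈ 20 V

Thevenize the base divider: V_Th = V_CC·R_2/(R_1+R_2) = 23×4.7/86.7 = 1.25 V, R_Th = R_1‖R_2 = 4.45 kΩ.
Base-emitter loop: V_Th = I_B·R_Th + V_BE + (β+1)I_B·R_E, so I_B = (1.25 − 0.7) / (4.45 + 251×2.2) = 0.000982 mA.
I_C = β·I_B = 250×0.000982 = 0.246 mA, and I_E = (β+1)I_B = 0.247 mA.
V_CE = V_CC − I_C·R_C − I_E·R_E = 23 − 0.246×10 − 0.247×2.2 = 20 V.
V_CE = 20 V > 0.2 V confirms active-region operation.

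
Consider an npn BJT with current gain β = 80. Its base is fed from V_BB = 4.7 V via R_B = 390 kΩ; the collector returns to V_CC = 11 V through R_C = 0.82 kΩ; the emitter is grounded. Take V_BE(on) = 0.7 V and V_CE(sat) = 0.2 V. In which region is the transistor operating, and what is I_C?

active; I_C ≈ 0.82 mA

Assume active. Base-emitter loop: I_B = (V_BB − V_BE)/R_B = (4.7 − 0.7)/390 = 0.0103 mA.
I_C = β·I_B = 80×0.0103 = 0.821 mA.
V_CE = V_CC − I_C·R_C = 11 − 0.821×0.82 = 10.3 V > V_CE(sat), so the active-region assumption holds.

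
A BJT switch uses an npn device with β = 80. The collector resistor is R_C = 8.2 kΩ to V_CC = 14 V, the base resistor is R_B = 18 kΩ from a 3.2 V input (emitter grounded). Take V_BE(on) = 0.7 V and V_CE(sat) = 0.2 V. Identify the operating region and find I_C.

Assume active: I_B = (3.2 − 0.7)/18 = 0.139 mA, giving I_C = β·I_B = 11.1 mA.
But then V_CE = 14 − 11.1×8.2 = -77.1 V < V_CE(sat) = 0.2 V — impossible in the active region.
So the transistor is saturated. With V_CE = 0.2 V, I_C = (V_CC − 0.2)/R_C = 13.8/8.2 = 1.68 mA.
Check: β·I_B = 11.1 mA > I_C = 1.68 mA, confirming saturation.

saturation; I_C ≈ 1.7 mA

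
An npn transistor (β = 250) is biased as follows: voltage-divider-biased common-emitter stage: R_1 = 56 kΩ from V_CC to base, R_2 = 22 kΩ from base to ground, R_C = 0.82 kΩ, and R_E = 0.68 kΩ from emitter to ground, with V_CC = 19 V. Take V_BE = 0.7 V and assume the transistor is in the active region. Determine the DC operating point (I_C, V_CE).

I_C ≈ 6.2 mA, V_CE ≈ 9.6 V

Thevenize the base divider: V_Th = V_CC·R_2/(R_1+R_2) = 19×22/78 = 5.36 V, R_Th = R_1‖R_2 = 15.8 kΩ.
Base-emitter loop: V_Th = I_B·R_Th + V_BE + (β+1)I_B·R_E, so I_B = (5.36 − 0.7) / (15.8 + 251×0.68) = 0.025 mA.
I_C = β·I_B = 250×0.025 = 6.25 mA, and I_E = (β+1)I_B = 6.27 mA.
V_CE = V_CC − I_C·R_C − I_E·R_E = 19 − 6.25×0.82 − 6.27×0.68 = 9.61 V.
V_CE = 9.61 V > 0.2 V confirms active-region operation.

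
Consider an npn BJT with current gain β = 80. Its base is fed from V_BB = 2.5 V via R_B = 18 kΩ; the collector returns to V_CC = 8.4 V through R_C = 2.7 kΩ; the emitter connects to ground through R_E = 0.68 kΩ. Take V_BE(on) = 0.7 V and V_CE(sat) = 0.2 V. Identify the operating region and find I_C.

Assume active. Base-emitter loop: I_B = (V_BB − V_BE)/(R_B + (β+1)R_E) = (2.5 − 0.7)/(18 + 81×0.68) = 0.0246 mA.
I_C = β·I_B = 80×0.0246 = 1.97 mA.
V_CE = V_CC − I_C·R_C − I_E·R_E = 8.4 − 1.97×2.7 − 2×0.68 = 1.72 V > V_CE(sat), so the active-region assumption holds.

active; I_C ≈ 2 mA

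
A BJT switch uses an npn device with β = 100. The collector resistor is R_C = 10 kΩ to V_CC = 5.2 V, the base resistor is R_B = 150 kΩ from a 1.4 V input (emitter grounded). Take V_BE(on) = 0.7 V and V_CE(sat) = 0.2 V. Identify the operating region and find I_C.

Assume active. Base-emitter loop: I_B = (V_BB − V_BE)/R_B = (1.4 − 0.7)/150 = 0.00467 mA.
I_C = β·I_B = 100×0.00467 = 0.467 mA.
V_CE = V_CC − I_C·R_C = 5.2 − 0.467×10 = 0.533 V > V_CE(sat), so the active-region assumption holds.

active; I_C ≈ 0.47 mA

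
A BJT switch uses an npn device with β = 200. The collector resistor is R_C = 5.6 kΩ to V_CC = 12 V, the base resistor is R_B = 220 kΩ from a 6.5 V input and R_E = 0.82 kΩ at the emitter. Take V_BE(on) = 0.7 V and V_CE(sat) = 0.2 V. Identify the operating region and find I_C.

Assume active: I_B = (6.5 − 0.7)/(220 + 201×0.82) = 0.0151 mA, I_C = β·I_B = 3.01 mA.
Then V_CE = 12 − 3.01×5.6 − 3.03×0.82 = -7.36 V < 0.2 V — the active assumption fails.
Re-solve with V_CE = 0.2 V. KCL at the emitter: V_E/R_E = (V_BB−0.7−V_E)/R_B + (V_CC−0.2−V_E)/R_C, giving V_E = 1.52 V.
I_C = (V_CC − 0.2 − V_E)/R_C = (11.8 − 1.52)/5.6 = 1.84 mA.
Check: I_B = (5.8 − 1.52)/220 = 0.0194 mA, and β·I_B = 3.89 mA > I_C, confirming saturation.

saturation; I_C ≈ 1.8 mA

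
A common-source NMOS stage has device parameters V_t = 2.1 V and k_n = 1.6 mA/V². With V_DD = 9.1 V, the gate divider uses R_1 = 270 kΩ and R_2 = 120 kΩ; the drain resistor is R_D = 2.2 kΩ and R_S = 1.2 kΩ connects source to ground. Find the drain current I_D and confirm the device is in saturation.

V_G = V_DD·R_2/(R_1+R_2) = 9.1×120/390 = 2.8 V.
Assume saturation: I_D = (k_n/2)(V_GS − V_t)² with V_GS = V_G − I_D·R_S = 2.8 − 1.2·I_D.
Substituting gives 1.15·I_D² − 2.34·I_D + 0.392 = 0, with roots I_D = 0.184 or 1.85 mA.
The root I_D = 1.85 mA gives V_GS = 0.579 V ≤ V_t, so take I_D = 0.184 mA.
Then V_GS = 2.58 V and V_DS = V_DD − I_D(R_D+R_S) = 9.1 − 0.184×3.4 = 8.47 V.
Saturation requires V_DS ≥ V_GS − V_t = 0.479 V; 8.47 ≥ 0.479 ✓.

I_D ≈ 0.18 mA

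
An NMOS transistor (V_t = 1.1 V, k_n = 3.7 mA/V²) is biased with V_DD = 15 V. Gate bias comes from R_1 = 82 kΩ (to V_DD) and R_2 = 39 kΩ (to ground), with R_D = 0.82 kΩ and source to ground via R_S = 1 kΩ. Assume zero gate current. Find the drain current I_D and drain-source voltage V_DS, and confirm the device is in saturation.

I_D ≈ 2.6 mA, V_DS ≈ 10 V

V_G = V_DD·R_2/(R_1+R_2) = 15×39/121 = 4.83 V.
Assume saturation: I_D = (k_n/2)(V_GS − V_t)² with V_GS = V_G − I_D·R_S = 4.83 − 1·I_D.
Substituting gives 1.85·I_D² − 14.8·I_D + 25.8 = 0, with roots I_D = 2.56 or 5.45 mA.
The root I_D = 5.45 mA gives V_GS = -0.617 V ≤ V_t, so take I_D = 2.56 mA.
Then V_GS = 2.28 V and V_DS = V_DD − I_D(R_D+R_S) = 15 − 2.56×1.82 = 10.3 V.
Saturation requires V_DS ≥ V_GS − V_t = 1.18 V; 10.3 ≥ 1.18 ✓.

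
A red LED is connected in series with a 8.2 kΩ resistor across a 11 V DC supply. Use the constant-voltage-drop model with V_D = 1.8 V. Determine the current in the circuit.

I ≈ 1.1 mA

KVL around the loop: 11 = V_D + I·R = 1.8 + I × 8.2 kΩ.
So I = (11 − 1.8) / 8.2 kΩ = 9.2 / 8.2 = 1.12 mA.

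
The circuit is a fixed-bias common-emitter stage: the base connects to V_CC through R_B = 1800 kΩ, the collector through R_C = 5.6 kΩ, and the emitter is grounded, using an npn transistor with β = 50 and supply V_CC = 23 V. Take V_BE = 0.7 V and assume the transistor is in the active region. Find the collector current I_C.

Base loop: V_CC = I_B·R_B + V_BE, so I_B = (23 − 0.7)/1800 kΩ = 0.0124 mA.
In the active region I_C = β·I_B = 50 × 0.0124 = 0.619 mA.
Collector loop: V_CE = V_CC − I_C·R_C = 23 − 0.619×5.6 = 19.5 V.
Since V_CE = 19.5 V > V_CE(sat) ≈ 0.2 V, the transistor is in the active region as assumed.

I_C ≈ 0.62 mA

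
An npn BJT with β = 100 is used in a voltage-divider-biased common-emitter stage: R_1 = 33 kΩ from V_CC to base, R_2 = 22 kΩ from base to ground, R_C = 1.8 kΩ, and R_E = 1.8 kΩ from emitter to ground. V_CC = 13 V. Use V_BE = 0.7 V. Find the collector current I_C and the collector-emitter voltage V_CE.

Thevenize the base divider: V_Th = V_CC·R_2/(R_1+R_2) = 13×22/55 = 5.2 V, R_Th = R_1‖R_2 = 13.2 kΩ.
Base-emitter loop: V_Th = I_B·R_Th + V_BE + (β+1)I_B·R_E, so I_B = (5.2 − 0.7) / (13.2 + 101×1.8) = 0.0231 mA.
I_C = β·I_B = 100×0.0231 = 2.31 mA, and I_E = (β+1)I_B = 2.33 mA.
V_CE = V_CC − I_C·R_C − I_E·R_E = 13 − 2.31×1.8 − 2.33×1.8 = 4.65 V.
V_CE = 4.65 V > 0.2 V confirms active-region operation.

I_C ≈ 2.3 mA, V_CE ≈ 4.7 V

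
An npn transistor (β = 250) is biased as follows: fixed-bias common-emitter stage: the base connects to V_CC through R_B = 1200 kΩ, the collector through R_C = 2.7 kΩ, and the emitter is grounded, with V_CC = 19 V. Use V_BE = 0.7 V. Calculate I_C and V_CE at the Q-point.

Base loop: V_CC = I_B·R_B + V_BE, so I_B = (19 − 0.7)/1200 kΩ = 0.0153 mA.
In the active region I_C = β·I_B = 250 × 0.0153 = 3.81 mA.
Collector loop: V_CE = V_CC − I_C·R_C = 19 − 3.81×2.7 = 8.71 V.
Since V_CE = 8.71 V > V_CE(sat) ≈ 0.2 V, the transistor is in the active region as assumed.

I_C ≈ 3.8 mA, V_CE ≈ 8.7 V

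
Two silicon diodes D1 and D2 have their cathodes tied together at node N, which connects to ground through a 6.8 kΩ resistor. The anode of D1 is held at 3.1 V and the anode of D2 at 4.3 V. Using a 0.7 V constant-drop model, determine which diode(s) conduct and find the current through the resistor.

Assume both conduct. Then node N would need to be at both 3.1−0.7 = 2.4 V and 4.3−0.7 = 3.6 V, which is impossible.
Assume only D2 conducts: V_N = 4.3 − 0.7 = 3.6 V, so I_R = 3.6/6.8 = 0.529 mA.
Check D1: its anode-to-cathode voltage is 3.1 − 3.6 = -0.5 V < 0.7 V, so it is off. The assumption is consistent.

Only D2 conducts; I_R ≈ 0.53 mA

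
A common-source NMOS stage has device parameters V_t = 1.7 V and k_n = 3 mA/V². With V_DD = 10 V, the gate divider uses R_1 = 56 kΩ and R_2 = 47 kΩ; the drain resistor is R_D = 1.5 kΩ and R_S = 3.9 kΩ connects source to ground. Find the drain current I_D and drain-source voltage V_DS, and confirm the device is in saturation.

V_G = V_DD·R_2/(R_1+R_2) = 10×47/103 = 4.56 V.
Assume saturation: I_D = (k_n/2)(V_GS − V_t)² with V_GS = V_G − I_D·R_S = 4.56 − 3.9·I_D.
Substituting gives 22.8·I_D² − 34.5·I_D + 12.3 = 0, with roots I_D = 0.575 or 0.937 mA.
The root I_D = 0.937 mA gives V_GS = 0.91 V ≤ V_t, so take I_D = 0.575 mA.
Then V_GS = 2.32 V and V_DS = V_DD − I_D(R_D+R_S) = 10 − 0.575×5.4 = 6.89 V.
Saturation requires V_DS ≥ V_GS − V_t = 0.619 V; 6.89 ≥ 0.619 ✓.

I_D ≈ 0.58 mA, V_DS ≈ 6.9 V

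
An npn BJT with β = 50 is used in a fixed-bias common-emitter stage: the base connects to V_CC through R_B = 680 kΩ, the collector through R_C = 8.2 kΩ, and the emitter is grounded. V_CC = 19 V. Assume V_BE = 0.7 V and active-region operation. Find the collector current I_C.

Base loop: V_CC = I_B·R_B + V_BE, so I_B = (19 − 0.7)/680 kΩ = 0.0269 mA.
In the active region I_C = β·I_B = 50 × 0.0269 = 1.35 mA.
Collector loop: V_CE = V_CC − I_C·R_C = 19 − 1.35×8.2 = 7.97 V.
Since V_CE = 7.97 V > V_CE(sat) ≈ 0.2 V, the transistor is in the active region as assumed.

I_C ≈ 1.3 mA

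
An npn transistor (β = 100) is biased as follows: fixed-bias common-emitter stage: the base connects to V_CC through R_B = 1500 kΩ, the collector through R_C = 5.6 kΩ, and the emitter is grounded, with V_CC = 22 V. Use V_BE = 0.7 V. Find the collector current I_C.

I_C ≈ 1.4 mA

Base loop: V_CC = I_B·R_B + V_BE, so I_B = (22 − 0.7)/1500 kΩ = 0.0142 mA.
In the active region I_C = β·I_B = 100 × 0.0142 = 1.42 mA.
Collector loop: V_CE = V_CC − I_C·R_C = 22 − 1.42×5.6 = 14 V.
Since V_CE = 14 V > V_CE(sat) ≈ 0.2 V, the transistor is in the active region as assumed.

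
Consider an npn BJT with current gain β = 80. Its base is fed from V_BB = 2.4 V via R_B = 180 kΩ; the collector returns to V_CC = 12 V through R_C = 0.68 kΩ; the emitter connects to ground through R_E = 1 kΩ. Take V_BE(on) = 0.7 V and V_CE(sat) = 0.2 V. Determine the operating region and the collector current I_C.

active; I_C ≈ 0.52 mA

Assume active. Base-emitter loop: I_B = (V_BB − V_BE)/(R_B + (β+1)R_E) = (2.4 − 0.7)/(180 + 81×1) = 0.00651 mA.
I_C = β·I_B = 80×0.00651 = 0.521 mA.
V_CE = V_CC − I_C·R_C − I_E·R_E = 12 − 0.521×0.68 − 0.528×1 = 11.1 V > V_CE(sat), so the active-region assumption holds.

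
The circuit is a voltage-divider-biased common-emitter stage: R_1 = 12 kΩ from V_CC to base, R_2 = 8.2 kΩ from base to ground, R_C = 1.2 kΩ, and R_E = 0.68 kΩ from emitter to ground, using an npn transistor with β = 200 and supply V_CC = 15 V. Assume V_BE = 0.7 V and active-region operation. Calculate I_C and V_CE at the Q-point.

I_C ≈ 7.6 mA, V_CE ≈ 0.66 V

Thevenize the base divider: V_Th = V_CC·R_2/(R_1+R_2) = 15×8.2/20.2 = 6.09 V, R_Th = R_1‖R_2 = 4.87 kΩ.
Base-emitter loop: V_Th = I_B·R_Th + V_BE + (β+1)I_B·R_E, so I_B = (6.09 − 0.7) / (4.87 + 201×0.68) = 0.0381 mA.
I_C = β·I_B = 200×0.0381 = 7.61 mA, and I_E = (β+1)I_B = 7.65 mA.
V_CE = V_CC − I_C·R_C − I_E·R_E = 15 − 7.61×1.2 − 7.65×0.68 = 0.659 V.
V_CE = 0.659 V > 0.2 V confirms active-region operation.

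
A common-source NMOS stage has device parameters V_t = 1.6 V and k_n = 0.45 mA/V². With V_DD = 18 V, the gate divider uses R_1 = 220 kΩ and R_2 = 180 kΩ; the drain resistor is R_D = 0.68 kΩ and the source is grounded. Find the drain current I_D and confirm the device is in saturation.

V_G = V_DD·R_2/(R_1+R_2) = 18×180/400 = 8.1 V. With the source grounded, V_GS = V_G = 8.1 V.
Assume saturation: I_D = (k_n/2)(V_GS − V_t)² = (0.45/2)×(8.1 − 1.6)² = 0.225×6.5² = 9.51 mA.
V_DS = V_DD − I_D·R_D = 18 − 9.51×0.68 = 11.5 V.
Saturation requires V_DS ≥ V_GS − V_t = 6.5 V; 11.5 ≥ 6.5 ✓.

I_D ≈ 9.5 mA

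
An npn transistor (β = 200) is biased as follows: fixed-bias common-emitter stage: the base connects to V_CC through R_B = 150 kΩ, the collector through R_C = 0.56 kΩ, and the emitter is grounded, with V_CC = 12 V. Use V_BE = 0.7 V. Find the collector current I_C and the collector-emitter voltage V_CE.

Base loop: V_CC = I_B·R_B + V_BE, so I_B = (12 − 0.7)/150 kΩ = 0.0753 mA.
In the active region I_C = β·I_B = 200 × 0.0753 = 15.1 mA.
Collector loop: V_CE = V_CC − I_C·R_C = 12 − 15.1×0.56 = 3.56 V.
Since V_CE = 3.56 V > V_CE(sat) ≈ 0.2 V, the transistor is in the active region as assumed.

I_C ≈ 15 mA, V_CE ≈ 3.6 V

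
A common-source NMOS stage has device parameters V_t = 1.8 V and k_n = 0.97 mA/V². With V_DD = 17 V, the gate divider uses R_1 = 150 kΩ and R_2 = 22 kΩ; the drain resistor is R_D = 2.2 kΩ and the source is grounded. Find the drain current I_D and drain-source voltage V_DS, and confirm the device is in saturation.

I_D ≈ 0.068 mA, V_DS ≈ 17 V

V_G = V_DD·R_2/(R_1+R_2) = 17×22/172 = 2.17 V. With the source grounded, V_GS = V_G = 2.17 V.
Assume saturation: I_D = (k_n/2)(V_GS − V_t)² = (0.97/2)×(2.17 − 1.8)² = 0.485×0.374² = 0.068 mA.
V_DS = V_DD − I_D·R_D = 17 − 0.068×2.2 = 16.9 V.
Saturation requires V_DS ≥ V_GS − V_t = 0.374 V; 16.9 ≥ 0.374 ✓.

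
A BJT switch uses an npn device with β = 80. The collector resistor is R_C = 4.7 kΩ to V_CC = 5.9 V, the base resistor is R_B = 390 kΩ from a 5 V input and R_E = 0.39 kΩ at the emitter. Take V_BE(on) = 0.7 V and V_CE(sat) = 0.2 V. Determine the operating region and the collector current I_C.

active; I_C ≈ 0.82 mA

Assume active. Base-emitter loop: I_B = (V_BB − V_BE)/(R_B + (β+1)R_E) = (5 − 0.7)/(390 + 81×0.39) = 0.0102 mA.
I_C = β·I_B = 80×0.0102 = 0.816 mA.
V_CE = V_CC − I_C·R_C − I_E·R_E = 5.9 − 0.816×4.7 − 0.826×0.39 = 1.74 V > V_CE(sat), so the active-region assumption holds.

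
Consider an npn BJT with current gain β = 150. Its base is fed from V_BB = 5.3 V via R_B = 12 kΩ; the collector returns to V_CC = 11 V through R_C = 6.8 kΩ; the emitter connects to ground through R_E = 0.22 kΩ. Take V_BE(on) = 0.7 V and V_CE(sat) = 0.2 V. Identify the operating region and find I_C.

saturation; I_C ≈ 1.5 mA

Assume active: I_B = (5.3 − 0.7)/(12 + 151×0.22) = 0.102 mA, I_C = β·I_B = 15.3 mA.
Then V_CE = 11 − 15.3×6.8 − 15.4×0.22 = -96.1 V < 0.2 V — the active assumption fails.
Re-solve with V_CE = 0.2 V. KCL at the emitter: V_E/R_E = (V_BB−0.7−V_E)/R_B + (V_CC−0.2−V_E)/R_C, giving V_E = 0.413 V.
I_C = (V_CC − 0.2 − V_E)/R_C = (10.8 − 0.413)/6.8 = 1.53 mA.
Check: I_B = (4.6 − 0.413)/12 = 0.349 mA, and β·I_B = 52.3 mA > I_C, confirming saturation.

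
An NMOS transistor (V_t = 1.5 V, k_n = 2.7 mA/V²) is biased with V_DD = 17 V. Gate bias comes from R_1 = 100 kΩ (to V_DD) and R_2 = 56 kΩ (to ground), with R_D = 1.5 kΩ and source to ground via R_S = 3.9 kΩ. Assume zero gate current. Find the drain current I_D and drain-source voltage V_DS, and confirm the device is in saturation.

I_D ≈ 0.96 mA, V_DS ≈ 12 V

V_G = V_DD·R_2/(R_1+R_2) = 17×56/156 = 6.1 V.
Assume saturation: I_D = (k_n/2)(V_GS − V_t)² with V_GS = V_G − I_D·R_S = 6.1 − 3.9·I_D.
Substituting gives 20.5·I_D² − 49.5·I_D + 28.6 = 0, with roots I_D = 0.964 or 1.45 mA.
The root I_D = 1.45 mA gives V_GS = 0.465 V ≤ V_t, so take I_D = 0.964 mA.
Then V_GS = 2.34 V and V_DS = V_DD − I_D(R_D+R_S) = 17 − 0.964×5.4 = 11.8 V.
Saturation requires V_DS ≥ V_GS − V_t = 0.845 V; 11.8 ≥ 0.845 ✓.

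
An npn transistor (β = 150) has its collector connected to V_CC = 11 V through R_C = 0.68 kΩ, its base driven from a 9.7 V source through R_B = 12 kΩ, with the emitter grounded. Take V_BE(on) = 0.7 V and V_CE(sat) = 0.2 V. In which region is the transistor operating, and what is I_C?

saturation; I_C ≈ 16 mA

Assume active: I_B = (9.7 − 0.7)/12 = 0.75 mA, giving I_C = β·I_B = 112 mA.
But then V_CE = 11 − 112×0.68 = -65.5 V < V_CE(sat) = 0.2 V — impossible in the active region.
So the transistor is saturated. With V_CE = 0.2 V, I_C = (V_CC − 0.2)/R_C = 10.8/0.68 = 15.9 mA.
Check: β·I_B = 112 mA > I_C = 15.9 mA, confirming saturation.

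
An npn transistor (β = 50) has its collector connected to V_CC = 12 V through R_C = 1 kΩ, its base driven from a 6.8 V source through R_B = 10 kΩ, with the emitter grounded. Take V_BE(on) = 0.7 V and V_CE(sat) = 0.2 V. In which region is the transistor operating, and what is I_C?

saturation; I_C ≈ 12 mA

Assume active: I_B = (6.8 − 0.7)/10 = 0.61 mA, giving I_C = β·I_B = 30.5 mA.
But then V_CE = 12 − 30.5×1 = -18.5 V < V_CE(sat) = 0.2 V — impossible in the active region.
So the transistor is saturated. With V_CE = 0.2 V, I_C = (V_CC − 0.2)/R_C = 11.8/1 = 11.8 mA.
Check: β·I_B = 30.5 mA > I_C = 11.8 mA, confirming saturation.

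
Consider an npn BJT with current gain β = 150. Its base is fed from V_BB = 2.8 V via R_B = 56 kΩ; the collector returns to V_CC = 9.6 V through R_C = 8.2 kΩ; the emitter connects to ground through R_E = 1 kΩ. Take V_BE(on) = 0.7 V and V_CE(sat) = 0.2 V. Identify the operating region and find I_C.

Assume active: I_B = (2.8 − 0.7)/(56 + 151×1) = 0.0101 mA, I_C = β·I_B = 1.52 mA.
Then V_CE = 9.6 − 1.52×8.2 − 1.53×1 = -4.41 V < 0.2 V — the active assumption fails.
Re-solve with V_CE = 0.2 V. KCL at the emitter: V_E/R_E = (V_BB−0.7−V_E)/R_B + (V_CC−0.2−V_E)/R_C, giving V_E = 1.04 V.
I_C = (V_CC − 0.2 − V_E)/R_C = (9.4 − 1.04)/8.2 = 1.02 mA.
Check: I_B = (2.1 − 1.04)/56 = 0.019 mA, and β·I_B = 2.84 mA > I_C, confirming saturation.

saturation; I_C ≈ 1 mA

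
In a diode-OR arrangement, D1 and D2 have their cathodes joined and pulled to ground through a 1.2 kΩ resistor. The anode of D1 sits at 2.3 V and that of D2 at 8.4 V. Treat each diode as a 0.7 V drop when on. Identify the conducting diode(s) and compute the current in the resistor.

Assume both conduct. Then node N would need to be at both 2.3−0.7 = 1.6 V and 8.4−0.7 = 7.7 V, which is impossible.
Assume only D2 conducts: V_N = 8.4 − 0.7 = 7.7 V, so I_R = 7.7/1.2 = 6.42 mA.
Check D1: its anode-to-cathode voltage is 2.3 − 7.7 = -5.4 V < 0.7 V, so it is off. The assumption is consistent.

Only D2 conducts; I_R ≈ 6.4 mA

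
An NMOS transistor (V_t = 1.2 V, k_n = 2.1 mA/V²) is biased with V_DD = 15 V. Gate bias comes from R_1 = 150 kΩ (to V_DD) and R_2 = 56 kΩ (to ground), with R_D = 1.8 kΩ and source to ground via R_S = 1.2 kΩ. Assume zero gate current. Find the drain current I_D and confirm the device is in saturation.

V_G = V_DD·R_2/(R_1+R_2) = 15×56/206 = 4.08 V.
Assume saturation: I_D = (k_n/2)(V_GS − V_t)² with V_GS = V_G − I_D·R_S = 4.08 − 1.2·I_D.
Substituting gives 1.51·I_D² − 8.25·I_D + 8.7 = 0, with roots I_D = 1.43 or 4.03 mA.
The root I_D = 4.03 mA gives V_GS = -0.759 V ≤ V_t, so take I_D = 1.43 mA.
Then V_GS = 2.37 V and V_DS = V_DD − I_D(R_D+R_S) = 15 − 1.43×3 = 10.7 V.
Saturation requires V_DS ≥ V_GS − V_t = 1.17 V; 10.7 ≥ 1.17 ✓.

I_D ≈ 1.4 mA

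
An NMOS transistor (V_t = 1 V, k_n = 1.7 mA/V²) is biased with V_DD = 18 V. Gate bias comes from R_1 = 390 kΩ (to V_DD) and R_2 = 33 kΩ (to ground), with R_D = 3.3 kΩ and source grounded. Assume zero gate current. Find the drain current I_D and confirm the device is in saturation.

V_G = V_DD·R_2/(R_1+R_2) = 18×33/423 = 1.4 V. With the source grounded, V_GS = V_G = 1.4 V.
Assume saturation: I_D = (k_n/2)(V_GS − V_t)² = (1.7/2)×(1.4 − 1)² = 0.85×0.404² = 0.139 mA.
V_DS = V_DD − I_D·R_D = 18 − 0.139×3.3 = 17.5 V.
Saturation requires V_DS ≥ V_GS − V_t = 0.404 V; 17.5 ≥ 0.404 ✓.

I_D ≈ 0.14 mA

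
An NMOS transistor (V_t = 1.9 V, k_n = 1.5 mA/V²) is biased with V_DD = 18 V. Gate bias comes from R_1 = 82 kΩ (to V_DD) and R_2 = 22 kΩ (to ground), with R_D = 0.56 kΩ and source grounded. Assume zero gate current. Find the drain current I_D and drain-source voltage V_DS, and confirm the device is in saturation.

I_D ≈ 2.7 mA, V_DS ≈ 16 V

V_G = V_DD·R_2/(R_1+R_2) = 18×22/104 = 3.81 V. With the source grounded, V_GS = V_G = 3.81 V.
Assume saturation: I_D = (k_n/2)(V_GS − V_t)² = (1.5/2)×(3.81 − 1.9)² = 0.75×1.91² = 2.73 mA.
V_DS = V_DD − I_D·R_D = 18 − 2.73×0.56 = 16.5 V.
Saturation requires V_DS ≥ V_GS − V_t = 1.91 V; 16.5 ≥ 1.91 ✓.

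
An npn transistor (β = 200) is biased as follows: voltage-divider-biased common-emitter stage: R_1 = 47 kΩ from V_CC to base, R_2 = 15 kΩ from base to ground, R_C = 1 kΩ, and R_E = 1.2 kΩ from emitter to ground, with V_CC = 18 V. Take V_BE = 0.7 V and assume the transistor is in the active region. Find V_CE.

V_CE ≈ 12 V

Thevenize the base divider: V_Th = V_CC·R_2/(R_1+R_2) = 18×15/62 = 4.35 V, R_Th = R_1‖R_2 = 11.4 kΩ.
Base-emitter loop: V_Th = I_B·R_Th + V_BE + (β+1)I_B·R_E, so I_B = (4.35 − 0.7) / (11.4 + 201×1.2) = 0.0145 mA.
I_C = β·I_B = 200×0.0145 = 2.89 mA, and I_E = (β+1)I_B = 2.91 mA.
V_CE = V_CC − I_C·R_C − I_E·R_E = 18 − 2.89×1 − 2.91×1.2 = 11.6 V.
V_CE = 11.6 V > 0.2 V confirms active-region operation.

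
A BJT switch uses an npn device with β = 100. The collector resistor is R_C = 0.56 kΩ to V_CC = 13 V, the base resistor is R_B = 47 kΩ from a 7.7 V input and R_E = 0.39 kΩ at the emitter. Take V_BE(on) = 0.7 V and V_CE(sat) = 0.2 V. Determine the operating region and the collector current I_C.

active; I_C ≈ 8.1 mA

Assume active. Base-emitter loop: I_B = (V_BB − V_BE)/(R_B + (β+1)R_E) = (7.7 − 0.7)/(47 + 101×0.39) = 0.081 mA.
I_C = β·I_B = 100×0.081 = 8.1 mA.
V_CE = V_CC − I_C·R_C − I_E·R_E = 13 − 8.1×0.56 − 8.18×0.39 = 5.27 V > V_CE(sat), so the active-region assumption holds.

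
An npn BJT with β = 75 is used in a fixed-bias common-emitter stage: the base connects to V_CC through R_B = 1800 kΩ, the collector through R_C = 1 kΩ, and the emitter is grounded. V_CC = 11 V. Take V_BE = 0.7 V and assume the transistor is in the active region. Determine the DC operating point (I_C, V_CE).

I_C ≈ 0.43 mA, V_CE ≈ 11 V

Base loop: V_CC = I_B·R_B + V_BE, so I_B = (11 − 0.7)/1800 kΩ = 0.00572 mA.
In the active region I_C = β·I_B = 75 × 0.00572 = 0.429 mA.
Collector loop: V_CE = V_CC − I_C·R_C = 11 − 0.429×1 = 10.6 V.
Since V_CE = 10.6 V > V_CE(sat) ≈ 0.2 V, the transistor is in the active region as assumed.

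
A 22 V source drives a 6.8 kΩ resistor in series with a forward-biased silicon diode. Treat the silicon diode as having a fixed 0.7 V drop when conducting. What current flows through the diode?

I ≈ 3.1 mA

KVL around the loop: 22 = V_D + I·R = 0.7 + I × 6.8 kΩ.
So I = (22 − 0.7) / 6.8 kΩ = 21.3 / 6.8 = 3.13 mA.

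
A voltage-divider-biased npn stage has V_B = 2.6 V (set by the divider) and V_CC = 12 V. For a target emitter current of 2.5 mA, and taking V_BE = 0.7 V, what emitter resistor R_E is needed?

V_E = V_B − V_BE = 2.6 − 0.7 = 1.9 V.
R_E = V_E / I_E = 1.9 / 2.5 = 0.76 kΩ.

R_E ≈ 0.76 kΩ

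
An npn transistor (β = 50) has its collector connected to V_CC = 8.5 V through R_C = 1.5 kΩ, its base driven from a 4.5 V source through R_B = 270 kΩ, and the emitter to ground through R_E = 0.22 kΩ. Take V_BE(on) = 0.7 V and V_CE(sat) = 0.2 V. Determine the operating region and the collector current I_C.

Assume active. Base-emitter loop: I_B = (V_BB − V_BE)/(R_B + (β+1)R_E) = (4.5 − 0.7)/(270 + 51×0.22) = 0.0135 mA.
I_C = β·I_B = 50×0.0135 = 0.676 mA.
V_CE = V_CC − I_C·R_C − I_E·R_E = 8.5 − 0.676×1.5 − 0.689×0.22 = 7.33 V > V_CE(sat), so the active-region assumption holds.

active; I_C ≈ 0.68 mA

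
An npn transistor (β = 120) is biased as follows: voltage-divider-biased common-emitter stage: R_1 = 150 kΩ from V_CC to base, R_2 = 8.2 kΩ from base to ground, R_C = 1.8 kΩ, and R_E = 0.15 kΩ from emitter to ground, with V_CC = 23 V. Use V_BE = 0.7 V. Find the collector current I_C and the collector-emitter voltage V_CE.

Thevenize the base divider: V_Th = V_CC·R_2/(R_1+R_2) = 23×8.2/158 = 1.19 V, R_Th = R_1‖R_2 = 7.77 kΩ.
Base-emitter loop: V_Th = I_B·R_Th + V_BE + (β+1)I_B·R_E, so I_B = (1.19 − 0.7) / (7.77 + 121×0.15) = 0.019 mA.
I_C = β·I_B = 120×0.019 = 2.28 mA, and I_E = (β+1)I_B = 2.3 mA.
V_CE = V_CC − I_C·R_C − I_E·R_E = 23 − 2.28×1.8 − 2.3×0.15 = 18.6 V.
V_CE = 18.6 V > 0.2 V confirms active-region operation.

I_C ≈ 2.3 mA, V_CE ≈ 19 V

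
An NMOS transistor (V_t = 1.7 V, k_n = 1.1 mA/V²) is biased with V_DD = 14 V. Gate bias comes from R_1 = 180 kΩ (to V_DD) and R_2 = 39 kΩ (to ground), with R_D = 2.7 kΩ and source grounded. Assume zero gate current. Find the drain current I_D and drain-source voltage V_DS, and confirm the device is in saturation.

I_D ≈ 0.35 mA, V_DS ≈ 13 V

V_G = V_DD·R_2/(R_1+R_2) = 14×39/219 = 2.49 V. With the source grounded, V_GS = V_G = 2.49 V.
Assume saturation: I_D = (k_n/2)(V_GS − V_t)² = (1.1/2)×(2.49 − 1.7)² = 0.55×0.793² = 0.346 mA.
V_DS = V_DD − I_D·R_D = 14 − 0.346×2.7 = 13.1 V.
Saturation requires V_DS ≥ V_GS − V_t = 0.793 V; 13.1 ≥ 0.793 ✓.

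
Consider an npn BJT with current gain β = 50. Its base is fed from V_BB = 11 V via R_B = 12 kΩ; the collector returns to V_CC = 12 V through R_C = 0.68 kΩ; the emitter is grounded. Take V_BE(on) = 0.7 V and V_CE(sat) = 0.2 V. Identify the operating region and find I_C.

saturation; I_C ≈ 17 mA

Assume active: I_B = (11 − 0.7)/12 = 0.858 mA, giving I_C = β·I_B = 42.9 mA.
But then V_CE = 12 − 42.9×0.68 = -17.2 V < V_CE(sat) = 0.2 V — impossible in the active region.
So the transistor is saturated. With V_CE = 0.2 V, I_C = (V_CC − 0.2)/R_C = 11.8/0.68 = 17.4 mA.
Check: β·I_B = 42.9 mA > I_C = 17.4 mA, confirming saturation.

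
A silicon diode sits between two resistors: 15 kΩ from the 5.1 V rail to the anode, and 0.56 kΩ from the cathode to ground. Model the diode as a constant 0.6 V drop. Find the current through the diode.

I ≈ 0.29 mA

The two resistors are in series with the diode, so KVL gives 5.1 = I·15 + 0.6 + I·0.56.
I = (5.1 − 0.6) / (15 + 0.56) kΩ = 4.5 / 15.6 = 0.289 mA.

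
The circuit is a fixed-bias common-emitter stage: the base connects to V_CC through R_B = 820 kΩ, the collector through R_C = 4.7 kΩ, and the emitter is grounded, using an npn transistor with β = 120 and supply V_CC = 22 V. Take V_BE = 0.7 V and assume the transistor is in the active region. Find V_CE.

Base loop: V_CC = I_B·R_B + V_BE, so I_B = (22 − 0.7)/820 kΩ = 0.026 mA.
In the active region I_C = β·I_B = 120 × 0.026 = 3.12 mA.
Collector loop: V_CE = V_CC − I_C·R_C = 22 − 3.12×4.7 = 7.35 V.
Since V_CE = 7.35 V > V_CE(sat) ≈ 0.2 V, the transistor is in the active region as assumed.

V_CE ≈ 7.3 V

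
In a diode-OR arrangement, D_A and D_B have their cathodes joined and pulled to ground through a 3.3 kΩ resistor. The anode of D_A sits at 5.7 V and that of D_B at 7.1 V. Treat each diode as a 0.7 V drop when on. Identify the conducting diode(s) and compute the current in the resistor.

Only D_B conducts; I_R ≈ 1.9 mA

Assume both conduct. Then node N would need to be at both 5.7−0.7 = 5 V and 7.1−0.7 = 6.4 V, which is impossible.
Assume only D_B conducts: V_N = 7.1 − 0.7 = 6.4 V, so I_R = 6.4/3.3 = 1.94 mA.
Check D_A: its anode-to-cathode voltage is 5.7 − 6.4 = -0.7 V < 0.7 V, so it is off. The assumption is consistent.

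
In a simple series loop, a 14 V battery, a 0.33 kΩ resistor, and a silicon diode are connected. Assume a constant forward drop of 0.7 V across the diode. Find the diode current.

KVL around the loop: 14 = V_D + I·R = 0.7 + I × 0.33 kΩ.
So I = (14 − 0.7) / 0.33 kΩ = 13.3 / 0.33 = 40.3 mA.

I ≈ 40 mA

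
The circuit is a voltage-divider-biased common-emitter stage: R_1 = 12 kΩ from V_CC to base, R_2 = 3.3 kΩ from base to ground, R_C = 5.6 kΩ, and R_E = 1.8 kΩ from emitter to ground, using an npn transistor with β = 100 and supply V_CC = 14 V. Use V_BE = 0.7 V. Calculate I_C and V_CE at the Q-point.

I_C ≈ 1.3 mA, V_CE ≈ 4.7 V

Thevenize the base divider: V_Th = V_CC·R_2/(R_1+R_2) = 14×3.3/15.3 = 3.02 V, R_Th = R_1‖R_2 = 2.59 kΩ.
Base-emitter loop: V_Th = I_B·R_Th + V_BE + (β+1)I_B·R_E, so I_B = (3.02 − 0.7) / (2.59 + 101×1.8) = 0.0126 mA.
I_C = β·I_B = 100×0.0126 = 1.26 mA, and I_E = (β+1)I_B = 1.27 mA.
V_CE = V_CC − I_C·R_C − I_E·R_E = 14 − 1.26×5.6 − 1.27×1.8 = 4.67 V.
V_CE = 4.67 V > 0.2 V confirms active-region operation.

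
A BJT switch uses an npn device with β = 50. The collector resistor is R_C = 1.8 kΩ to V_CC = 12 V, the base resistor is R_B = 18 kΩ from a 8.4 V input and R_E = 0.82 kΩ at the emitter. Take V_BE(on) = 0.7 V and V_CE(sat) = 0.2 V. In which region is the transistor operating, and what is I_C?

Assume active: I_B = (8.4 − 0.7)/(18 + 51×0.82) = 0.129 mA, I_C = β·I_B = 6.44 mA.
Then V_CE = 12 − 6.44×1.8 − 6.56×0.82 = -4.97 V < 0.2 V — the active assumption fails.
Re-solve with V_CE = 0.2 V. KCL at the emitter: V_E/R_E = (V_BB−0.7−V_E)/R_B + (V_CC−0.2−V_E)/R_C, giving V_E = 3.81 V.
I_C = (V_CC − 0.2 − V_E)/R_C = (11.8 − 3.81)/1.8 = 4.44 mA.
Check: I_B = (7.7 − 3.81)/18 = 0.216 mA, and β·I_B = 10.8 mA > I_C, confirming saturation.

saturation; I_C ≈ 4.4 mA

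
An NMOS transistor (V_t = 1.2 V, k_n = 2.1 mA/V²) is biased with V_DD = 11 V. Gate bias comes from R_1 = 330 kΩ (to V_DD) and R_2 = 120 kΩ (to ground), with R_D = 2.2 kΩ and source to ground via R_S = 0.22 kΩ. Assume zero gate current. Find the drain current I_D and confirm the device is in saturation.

I_D ≈ 1.8 mA

V_G = V_DD·R_2/(R_1+R_2) = 11×120/450 = 2.93 V.
Assume saturation: I_D = (k_n/2)(V_GS − V_t)² with V_GS = V_G − I_D·R_S = 2.93 − 0.22·I_D.
Substituting gives 0.0508·I_D² − 1.8·I_D + 3.15 = 0, with roots I_D = 1.85 or 33.6 mA.
The root I_D = 33.6 mA gives V_GS = -4.46 V ≤ V_t, so take I_D = 1.85 mA.
Then V_GS = 2.53 V and V_DS = V_DD − I_D(R_D+R_S) = 11 − 1.85×2.42 = 6.53 V.
Saturation requires V_DS ≥ V_GS − V_t = 1.33 V; 6.53 ≥ 1.33 ✓.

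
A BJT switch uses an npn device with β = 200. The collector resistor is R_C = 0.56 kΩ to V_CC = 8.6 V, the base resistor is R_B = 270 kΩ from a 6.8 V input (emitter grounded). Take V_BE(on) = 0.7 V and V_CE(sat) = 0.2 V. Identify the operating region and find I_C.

Assume active. Base-emitter loop: I_B = (V_BB − V_BE)/R_B = (6.8 − 0.7)/270 = 0.0226 mA.
I_C = β·I_B = 200×0.0226 = 4.52 mA.
V_CE = V_CC − I_C·R_C = 8.6 − 4.52×0.56 = 6.07 V > V_CE(sat), so the active-region assumption holds.

active; I_C ≈ 4.5 mA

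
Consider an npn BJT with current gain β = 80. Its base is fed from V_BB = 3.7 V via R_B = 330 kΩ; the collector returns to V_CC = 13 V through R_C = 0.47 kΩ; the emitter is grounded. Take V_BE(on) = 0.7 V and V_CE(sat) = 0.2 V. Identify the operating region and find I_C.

Assume active. Base-emitter loop: I_B = (V_BB − V_BE)/R_B = (3.7 − 0.7)/330 = 0.00909 mA.
I_C = β·I_B = 80×0.00909 = 0.727 mA.
V_CE = V_CC − I_C·R_C = 13 − 0.727×0.47 = 12.7 V > V_CE(sat), so the active-region assumption holds.

active; I_C ≈ 0.73 mA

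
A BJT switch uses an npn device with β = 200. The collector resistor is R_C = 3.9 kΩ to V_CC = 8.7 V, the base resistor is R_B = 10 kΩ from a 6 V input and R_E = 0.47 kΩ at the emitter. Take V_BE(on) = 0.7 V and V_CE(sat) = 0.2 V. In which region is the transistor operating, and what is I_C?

Assume active: I_B = (6 − 0.7)/(10 + 201×0.47) = 0.0507 mA, I_C = β·I_B = 10.1 mA.
Then V_CE = 8.7 − 10.1×3.9 − 10.2×0.47 = -35.7 V < 0.2 V — the active assumption fails.
Re-solve with V_CE = 0.2 V. KCL at the emitter: V_E/R_E = (V_BB−0.7−V_E)/R_B + (V_CC−0.2−V_E)/R_C, giving V_E = 1.09 V.
I_C = (V_CC − 0.2 − V_E)/R_C = (8.5 − 1.09)/3.9 = 1.9 mA.
Check: I_B = (5.3 − 1.09)/10 = 0.421 mA, and β·I_B = 84.2 mA > I_C, confirming saturation.

saturation; I_C ≈ 1.9 mA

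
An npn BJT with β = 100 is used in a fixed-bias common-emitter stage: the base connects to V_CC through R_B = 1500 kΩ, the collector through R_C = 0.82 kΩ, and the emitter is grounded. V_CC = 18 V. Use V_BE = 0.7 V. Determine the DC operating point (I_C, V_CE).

I_C ≈ 1.2 mA, V_CE ≈ 17 V

Base loop: V_CC = I_B·R_B + V_BE, so I_B = (18 − 0.7)/1500 kΩ = 0.0115 mA.
In the active region I_C = β·I_B = 100 × 0.0115 = 1.15 mA.
Collector loop: V_CE = V_CC − I_C·R_C = 18 − 1.15×0.82 = 17.1 V.
Since V_CE = 17.1 V > V_CE(sat) ≈ 0.2 V, the transistor is in the active region as assumed.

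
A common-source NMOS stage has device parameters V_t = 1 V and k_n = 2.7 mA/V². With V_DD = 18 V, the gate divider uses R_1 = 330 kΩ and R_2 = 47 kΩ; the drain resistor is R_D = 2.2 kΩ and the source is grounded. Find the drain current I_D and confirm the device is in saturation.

V_G = V_DD·R_2/(R_1+R_2) = 18×47/377 = 2.24 V. With the source grounded, V_GS = V_G = 2.24 V.
Assume saturation: I_D = (k_n/2)(V_GS − V_t)² = (2.7/2)×(2.24 − 1)² = 1.35×1.24² = 2.09 mA.
V_DS = V_DD − I_D·R_D = 18 − 2.09×2.2 = 13.4 V.
Saturation requires V_DS ≥ V_GS − V_t = 1.24 V; 13.4 ≥ 1.24 ✓.

I_D ≈ 2.1 mA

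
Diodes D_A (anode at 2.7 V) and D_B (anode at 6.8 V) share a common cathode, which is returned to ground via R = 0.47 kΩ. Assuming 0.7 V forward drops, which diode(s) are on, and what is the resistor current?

Assume both conduct. Then node N would need to be at both 2.7−0.7 = 2 V and 6.8−0.7 = 6.1 V, which is impossible.
Assume only D_B conducts: V_N = 6.8 − 0.7 = 6.1 V, so I_R = 6.1/0.47 = 13 mA.
Check D_A: its anode-to-cathode voltage is 2.7 − 6.1 = -3.4 V < 0.7 V, so it is off. The assumption is consistent.

Only D_B conducts; I_R ≈ 13 mA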